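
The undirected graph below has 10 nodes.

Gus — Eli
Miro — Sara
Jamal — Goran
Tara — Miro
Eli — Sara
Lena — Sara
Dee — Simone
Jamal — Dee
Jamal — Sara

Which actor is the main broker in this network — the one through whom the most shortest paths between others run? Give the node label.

Unnormalized betweenness of each node: Dee:8, Eli:8, Goran:0, Gus:0, Jamal:20, Lena:0, Miro:8, Sara:28, Simone:0, Tara:0.
Sara has the largest value, 28, making it the main broker — the node through which the most shortest paths run.

Sara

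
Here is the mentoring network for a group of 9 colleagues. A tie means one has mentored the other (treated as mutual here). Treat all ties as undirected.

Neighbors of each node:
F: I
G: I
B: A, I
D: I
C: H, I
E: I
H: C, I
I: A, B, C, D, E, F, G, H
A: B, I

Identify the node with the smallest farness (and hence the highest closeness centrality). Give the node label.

Farness (sum of distances to all others) for each node — A:14, B:14, C:14, D:15, E:15, F:15, G:15, H:14, I:8.
The smallest farness is 8, for I, so I has the highest closeness.

I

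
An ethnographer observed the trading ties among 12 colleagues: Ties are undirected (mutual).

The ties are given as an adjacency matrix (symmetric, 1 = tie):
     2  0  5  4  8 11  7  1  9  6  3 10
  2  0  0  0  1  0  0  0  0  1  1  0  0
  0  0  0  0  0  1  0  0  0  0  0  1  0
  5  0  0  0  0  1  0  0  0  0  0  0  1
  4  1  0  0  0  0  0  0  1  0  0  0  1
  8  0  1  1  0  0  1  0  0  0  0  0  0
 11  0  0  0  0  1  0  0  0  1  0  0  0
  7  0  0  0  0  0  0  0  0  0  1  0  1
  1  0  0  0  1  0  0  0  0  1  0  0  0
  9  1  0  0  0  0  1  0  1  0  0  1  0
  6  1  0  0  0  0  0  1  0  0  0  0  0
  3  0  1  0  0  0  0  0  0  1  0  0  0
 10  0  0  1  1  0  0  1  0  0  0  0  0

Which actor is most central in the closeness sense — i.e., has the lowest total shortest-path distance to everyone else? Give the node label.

9

Farness (sum of distances to all others) for each node — 0:29, 1:25, 2:22, 3:27, 4:24, 5:25, 6:28, 7:29, 8:25, 9:21, 10:24, 11:25.
The smallest farness is 21, for 9, so 9 has the highest closeness.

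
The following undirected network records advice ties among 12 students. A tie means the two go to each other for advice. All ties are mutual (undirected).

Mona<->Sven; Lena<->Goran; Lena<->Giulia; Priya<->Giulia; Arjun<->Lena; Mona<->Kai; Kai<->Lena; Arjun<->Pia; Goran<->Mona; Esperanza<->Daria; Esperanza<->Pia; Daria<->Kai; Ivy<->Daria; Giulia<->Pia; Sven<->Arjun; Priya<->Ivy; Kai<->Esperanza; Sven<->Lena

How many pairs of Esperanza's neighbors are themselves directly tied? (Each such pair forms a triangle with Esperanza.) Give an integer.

Esperanza's neighbors: Daria, Kai, and Pia.
Neighbor pairs that are themselves tied: Esperanza–Daria–Kai. Each forms one triangle with Esperanza, for 1 in total.

1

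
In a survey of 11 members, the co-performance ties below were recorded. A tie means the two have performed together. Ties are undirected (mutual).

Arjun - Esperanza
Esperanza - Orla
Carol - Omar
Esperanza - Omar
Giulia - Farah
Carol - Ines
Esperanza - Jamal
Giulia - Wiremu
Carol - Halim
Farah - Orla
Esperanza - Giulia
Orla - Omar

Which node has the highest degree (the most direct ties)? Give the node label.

Degrees — Arjun:1, Carol:3, Esperanza:5, Farah:2, Giulia:3, Halim:1, Ines:1, Jamal:1, Omar:3, Orla:3, Wiremu:1.
The maximum is 5, attained only by Esperanza.

Esperanza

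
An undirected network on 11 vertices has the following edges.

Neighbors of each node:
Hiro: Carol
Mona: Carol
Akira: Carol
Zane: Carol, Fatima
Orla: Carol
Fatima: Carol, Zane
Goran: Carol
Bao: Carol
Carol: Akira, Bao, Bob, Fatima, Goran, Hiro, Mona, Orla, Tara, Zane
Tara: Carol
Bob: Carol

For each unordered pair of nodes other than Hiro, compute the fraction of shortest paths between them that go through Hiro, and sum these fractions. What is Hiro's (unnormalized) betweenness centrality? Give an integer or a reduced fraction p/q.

0

No shortest path between any pair of other nodes passes through Hiro.
Summing the contributions gives betweenness(Hiro) = 0.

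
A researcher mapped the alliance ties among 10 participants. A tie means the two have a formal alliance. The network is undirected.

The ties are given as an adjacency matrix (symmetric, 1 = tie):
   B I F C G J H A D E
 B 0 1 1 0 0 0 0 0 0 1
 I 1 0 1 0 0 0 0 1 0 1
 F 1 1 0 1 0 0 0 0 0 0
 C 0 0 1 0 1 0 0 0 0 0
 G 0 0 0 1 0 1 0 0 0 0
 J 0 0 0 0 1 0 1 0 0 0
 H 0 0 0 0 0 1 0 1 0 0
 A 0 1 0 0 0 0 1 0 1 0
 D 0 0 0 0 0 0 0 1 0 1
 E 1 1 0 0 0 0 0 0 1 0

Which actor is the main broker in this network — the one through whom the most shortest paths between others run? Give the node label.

A

Unnormalized betweenness of each node: A:32/3, B:13/6, C:11/2, D:3/2, E:17/6, F:17/2, G:7/2, H:13/2, I:59/6, J:4.
A has the largest value, 32/3, making it the main broker — the node through which the most shortest paths run.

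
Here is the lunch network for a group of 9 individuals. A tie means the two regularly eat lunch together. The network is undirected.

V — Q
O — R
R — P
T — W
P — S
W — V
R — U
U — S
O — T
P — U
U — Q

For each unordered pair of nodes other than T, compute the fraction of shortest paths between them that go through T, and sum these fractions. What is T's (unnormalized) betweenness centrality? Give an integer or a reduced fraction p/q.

7/2

Pairs whose geodesics pass through T — P–W: 1/2; R–W: 1; O–W: 1; O–V: 1.
All other pairs contribute 0.
Summing the contributions gives betweenness(T) = 7/2.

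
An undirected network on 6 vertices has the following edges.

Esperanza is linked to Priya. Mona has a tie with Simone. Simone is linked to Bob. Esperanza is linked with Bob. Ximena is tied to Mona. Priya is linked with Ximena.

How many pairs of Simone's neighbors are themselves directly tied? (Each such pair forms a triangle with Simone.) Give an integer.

0

Simone's neighbors are Bob and Mona, but none of them are tied to each other, so no triangle contains Simone.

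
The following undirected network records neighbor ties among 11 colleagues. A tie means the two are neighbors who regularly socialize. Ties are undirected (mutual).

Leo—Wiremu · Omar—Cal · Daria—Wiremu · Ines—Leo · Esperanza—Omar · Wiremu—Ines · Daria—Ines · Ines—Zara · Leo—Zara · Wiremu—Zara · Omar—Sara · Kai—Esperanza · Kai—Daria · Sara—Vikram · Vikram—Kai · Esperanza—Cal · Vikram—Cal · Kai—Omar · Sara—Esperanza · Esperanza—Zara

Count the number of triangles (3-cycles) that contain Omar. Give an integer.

Omar's neighbors: Cal, Esperanza, Kai, and Sara.
Neighbor pairs that are themselves tied: Omar–Cal–Esperanza; Omar–Esperanza–Kai; Omar–Esperanza–Sara. Each forms one triangle with Omar, for 3 in total.

3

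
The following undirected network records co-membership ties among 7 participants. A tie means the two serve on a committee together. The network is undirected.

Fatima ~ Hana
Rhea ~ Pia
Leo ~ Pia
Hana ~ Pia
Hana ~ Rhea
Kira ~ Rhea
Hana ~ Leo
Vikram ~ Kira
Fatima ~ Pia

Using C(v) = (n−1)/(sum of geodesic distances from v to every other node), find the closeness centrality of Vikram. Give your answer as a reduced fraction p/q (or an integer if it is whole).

6/17

Distances from Vikram: Fatima:4, Hana:3, Kira:1, Leo:4, Pia:3, Rhea:2. Sum = 17.
n = 7, so closeness = 6/17.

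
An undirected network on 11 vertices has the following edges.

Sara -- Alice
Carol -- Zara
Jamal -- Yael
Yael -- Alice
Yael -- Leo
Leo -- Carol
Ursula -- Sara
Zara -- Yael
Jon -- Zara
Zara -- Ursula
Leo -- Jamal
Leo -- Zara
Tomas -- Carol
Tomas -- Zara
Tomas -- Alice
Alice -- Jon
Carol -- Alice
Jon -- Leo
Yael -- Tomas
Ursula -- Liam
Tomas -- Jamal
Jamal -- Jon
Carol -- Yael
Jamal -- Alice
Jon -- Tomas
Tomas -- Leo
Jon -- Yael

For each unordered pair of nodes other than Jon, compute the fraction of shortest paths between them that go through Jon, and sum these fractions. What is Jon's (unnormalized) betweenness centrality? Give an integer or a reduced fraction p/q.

19/15

Pairs whose geodesics pass through Jon — Sara–Leo: 1/6; Liam–Jamal: 1/5; Ursula–Jamal: 1/5; Leo–Alice: 1/5; Zara–Alice: 1/4; Zara–Jamal: 1/4.
All other pairs contribute 0.
Summing the contributions gives betweenness(Jon) = 19/15.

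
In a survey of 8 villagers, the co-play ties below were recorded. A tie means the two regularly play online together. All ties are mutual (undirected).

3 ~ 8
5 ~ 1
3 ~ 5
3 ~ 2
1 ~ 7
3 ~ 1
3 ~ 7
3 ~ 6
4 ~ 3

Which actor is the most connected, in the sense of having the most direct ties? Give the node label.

Degrees — 1:3, 2:1, 3:7, 4:1, 5:2, 6:1, 7:2, 8:1.
The maximum is 7, attained only by 3.

3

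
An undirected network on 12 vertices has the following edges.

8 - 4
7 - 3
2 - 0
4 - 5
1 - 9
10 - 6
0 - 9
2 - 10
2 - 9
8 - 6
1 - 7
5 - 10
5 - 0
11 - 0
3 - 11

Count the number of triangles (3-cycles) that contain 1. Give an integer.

1's neighbors are 7 and 9, but none of them are tied to each other, so no triangle contains 1.

0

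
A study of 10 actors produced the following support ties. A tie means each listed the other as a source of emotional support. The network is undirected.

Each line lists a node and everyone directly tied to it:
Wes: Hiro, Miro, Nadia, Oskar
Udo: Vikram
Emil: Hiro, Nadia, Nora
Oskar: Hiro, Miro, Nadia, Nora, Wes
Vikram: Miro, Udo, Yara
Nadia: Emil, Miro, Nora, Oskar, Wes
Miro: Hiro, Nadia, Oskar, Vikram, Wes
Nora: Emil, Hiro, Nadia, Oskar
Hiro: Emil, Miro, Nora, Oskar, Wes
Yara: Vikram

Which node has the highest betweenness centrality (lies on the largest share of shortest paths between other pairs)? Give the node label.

Unnormalized betweenness of each node: Emil:1/5, Hiro:9/2, Miro:91/5, Nadia:9/2, Nora:8/15, Oskar:28/15, Udo:0, Vikram:15, Wes:1/5, Yara:0.
Miro has the largest value, 91/5, making it the main broker — the node through which the most shortest paths run.

Miro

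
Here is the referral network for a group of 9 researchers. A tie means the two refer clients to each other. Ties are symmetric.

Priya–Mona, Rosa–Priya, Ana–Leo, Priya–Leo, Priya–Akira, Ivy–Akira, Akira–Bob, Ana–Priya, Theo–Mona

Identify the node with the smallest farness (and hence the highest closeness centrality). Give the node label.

Farness (sum of distances to all others) for each node — Akira:14, Ana:17, Bob:21, Ivy:21, Leo:17, Mona:16, Priya:11, Rosa:18, Theo:23.
The smallest farness is 11, for Priya, so Priya has the highest closeness.

Priya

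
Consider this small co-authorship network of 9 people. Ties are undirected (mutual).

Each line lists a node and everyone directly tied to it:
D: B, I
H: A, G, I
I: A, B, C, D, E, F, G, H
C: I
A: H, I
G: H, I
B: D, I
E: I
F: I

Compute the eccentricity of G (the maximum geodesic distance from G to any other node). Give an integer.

2

Distances from G: A:2, B:2, C:2, D:2, E:2, F:2, H:1, I:1.
The largest is 2 (to E, F, D, A, B, and C), so the eccentricity of G is 2.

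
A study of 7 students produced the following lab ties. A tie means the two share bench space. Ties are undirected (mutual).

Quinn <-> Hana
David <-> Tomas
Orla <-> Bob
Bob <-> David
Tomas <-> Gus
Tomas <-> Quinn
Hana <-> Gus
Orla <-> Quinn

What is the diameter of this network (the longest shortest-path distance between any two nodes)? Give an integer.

Eccentricity of each node (its greatest distance to any other): Bob:3, David:3, Gus:3, Hana:3, Orla:3, Quinn:2, Tomas:2.
The maximum eccentricity is 3, realized for instance by the pair Gus–Bob via Gus – Tomas – David – Bob. So the diameter is 3.

3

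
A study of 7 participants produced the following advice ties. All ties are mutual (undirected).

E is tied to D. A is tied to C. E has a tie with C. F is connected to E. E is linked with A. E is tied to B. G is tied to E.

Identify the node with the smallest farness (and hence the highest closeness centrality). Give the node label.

E

Farness (sum of distances to all others) for each node — A:10, B:11, C:10, D:11, E:6, F:11, G:11.
The smallest farness is 6, for E, so E has the highest closeness.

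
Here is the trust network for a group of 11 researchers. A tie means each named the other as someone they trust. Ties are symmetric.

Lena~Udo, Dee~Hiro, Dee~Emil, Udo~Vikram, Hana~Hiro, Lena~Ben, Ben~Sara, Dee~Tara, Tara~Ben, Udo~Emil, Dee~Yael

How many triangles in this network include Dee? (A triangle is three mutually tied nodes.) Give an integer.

Dee's neighbors are Emil, Hiro, Tara, and Yael, but none of them are tied to each other, so no triangle contains Dee.

0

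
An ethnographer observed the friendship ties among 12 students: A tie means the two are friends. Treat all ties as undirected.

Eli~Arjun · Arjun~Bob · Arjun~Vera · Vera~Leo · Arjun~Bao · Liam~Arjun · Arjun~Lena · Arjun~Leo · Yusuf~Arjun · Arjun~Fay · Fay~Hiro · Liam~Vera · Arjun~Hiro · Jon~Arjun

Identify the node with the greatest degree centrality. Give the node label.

Degrees — Arjun:11, Bao:1, Bob:1, Eli:1, Fay:2, Hiro:2, Jon:1, Lena:1, Leo:2, Liam:2, Vera:3, Yusuf:1.
The maximum is 11, attained only by Arjun.

Arjun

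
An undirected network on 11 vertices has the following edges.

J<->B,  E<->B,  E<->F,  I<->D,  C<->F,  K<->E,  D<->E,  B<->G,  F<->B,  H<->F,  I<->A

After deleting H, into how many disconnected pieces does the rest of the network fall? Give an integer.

1

H's neighbors (F) remain reachable from one another through other ties, so the rest of the network stays in one piece.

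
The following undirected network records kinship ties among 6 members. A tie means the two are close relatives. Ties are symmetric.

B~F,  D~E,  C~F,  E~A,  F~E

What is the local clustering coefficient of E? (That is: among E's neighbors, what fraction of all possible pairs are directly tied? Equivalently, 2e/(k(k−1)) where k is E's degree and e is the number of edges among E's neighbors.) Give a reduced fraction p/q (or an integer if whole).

E's neighbors: A, D, and F (k = 3).
Possible neighbor pairs: C(3,2) = 3. Edges among them: none → e = 0.
Clustering(E) = 0/3 = 0.

0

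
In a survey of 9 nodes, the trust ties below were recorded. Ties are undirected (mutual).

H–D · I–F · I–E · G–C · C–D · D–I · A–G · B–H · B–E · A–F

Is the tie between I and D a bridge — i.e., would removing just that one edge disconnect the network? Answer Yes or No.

Even without that edge, I still reaches D via I – E – B – H – D, so the network stays connected. Not a bridge.

No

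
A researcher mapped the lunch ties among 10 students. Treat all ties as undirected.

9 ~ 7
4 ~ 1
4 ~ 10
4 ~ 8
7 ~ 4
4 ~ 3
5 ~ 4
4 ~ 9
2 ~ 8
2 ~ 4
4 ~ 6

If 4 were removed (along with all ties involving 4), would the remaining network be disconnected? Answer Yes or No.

Removing 4 leaves {7 and 9} with no path to {5}, so the network splits into 7 components. 4 is a cut vertex.

Yes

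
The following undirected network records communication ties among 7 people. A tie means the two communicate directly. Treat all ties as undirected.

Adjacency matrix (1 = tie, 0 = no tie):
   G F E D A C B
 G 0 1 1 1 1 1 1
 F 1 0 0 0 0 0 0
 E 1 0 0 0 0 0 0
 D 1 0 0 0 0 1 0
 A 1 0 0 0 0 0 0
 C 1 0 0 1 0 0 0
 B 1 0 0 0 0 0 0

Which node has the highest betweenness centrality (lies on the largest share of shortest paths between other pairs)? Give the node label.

Unnormalized betweenness of each node: A:0, B:0, C:0, D:0, E:0, F:0, G:14.
G has the largest value, 14, making it the main broker — the node through which the most shortest paths run.

G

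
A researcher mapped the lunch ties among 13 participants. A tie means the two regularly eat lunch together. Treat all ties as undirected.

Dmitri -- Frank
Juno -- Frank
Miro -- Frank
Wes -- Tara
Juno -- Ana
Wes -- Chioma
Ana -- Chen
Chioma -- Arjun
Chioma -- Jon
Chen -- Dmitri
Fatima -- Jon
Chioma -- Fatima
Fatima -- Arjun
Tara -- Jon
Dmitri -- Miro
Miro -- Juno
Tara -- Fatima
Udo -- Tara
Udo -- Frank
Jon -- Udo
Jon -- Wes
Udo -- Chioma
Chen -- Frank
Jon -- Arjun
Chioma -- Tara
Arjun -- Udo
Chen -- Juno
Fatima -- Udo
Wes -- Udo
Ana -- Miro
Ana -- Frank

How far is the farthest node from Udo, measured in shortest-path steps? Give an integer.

Distances from Udo: Ana:2, Arjun:1, Chen:2, Chioma:1, Dmitri:2, Fatima:1, Frank:1, Jon:1, Juno:2, Miro:2, Tara:1, Wes:1.
The largest is 2 (to Juno, Dmitri, Ana, Chen, and Miro), so the eccentricity of Udo is 2.

2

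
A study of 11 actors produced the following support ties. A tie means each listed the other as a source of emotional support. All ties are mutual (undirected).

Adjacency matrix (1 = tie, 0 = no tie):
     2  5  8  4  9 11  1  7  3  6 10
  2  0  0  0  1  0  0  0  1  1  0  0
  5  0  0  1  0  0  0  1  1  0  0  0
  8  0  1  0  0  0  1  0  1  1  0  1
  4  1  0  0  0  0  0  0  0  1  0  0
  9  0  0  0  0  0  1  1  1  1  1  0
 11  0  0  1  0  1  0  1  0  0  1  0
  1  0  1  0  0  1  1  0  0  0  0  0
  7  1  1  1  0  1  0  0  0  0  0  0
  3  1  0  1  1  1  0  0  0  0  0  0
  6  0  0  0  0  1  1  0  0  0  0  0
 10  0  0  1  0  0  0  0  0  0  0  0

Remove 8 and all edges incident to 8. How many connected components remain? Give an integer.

Without 8, the remaining ties split the others into: {1, 2, 3, 4, 5, 6, 7, 9, 11}; {10}.
That's 2 separate components.

2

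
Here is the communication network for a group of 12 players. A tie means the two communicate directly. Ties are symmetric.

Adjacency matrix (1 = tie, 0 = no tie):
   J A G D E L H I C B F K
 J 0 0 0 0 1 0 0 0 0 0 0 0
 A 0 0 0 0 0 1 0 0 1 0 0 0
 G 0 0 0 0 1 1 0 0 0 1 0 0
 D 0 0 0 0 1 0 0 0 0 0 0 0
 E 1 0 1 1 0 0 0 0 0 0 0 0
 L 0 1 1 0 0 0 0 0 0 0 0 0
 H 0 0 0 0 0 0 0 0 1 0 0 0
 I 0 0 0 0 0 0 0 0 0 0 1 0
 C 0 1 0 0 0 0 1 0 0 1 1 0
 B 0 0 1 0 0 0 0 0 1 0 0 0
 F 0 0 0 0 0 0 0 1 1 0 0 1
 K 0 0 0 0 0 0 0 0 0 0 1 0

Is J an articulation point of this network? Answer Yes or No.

No

Even without J, every remaining node can still reach every other (the residual graph is connected), so J is not a cut vertex.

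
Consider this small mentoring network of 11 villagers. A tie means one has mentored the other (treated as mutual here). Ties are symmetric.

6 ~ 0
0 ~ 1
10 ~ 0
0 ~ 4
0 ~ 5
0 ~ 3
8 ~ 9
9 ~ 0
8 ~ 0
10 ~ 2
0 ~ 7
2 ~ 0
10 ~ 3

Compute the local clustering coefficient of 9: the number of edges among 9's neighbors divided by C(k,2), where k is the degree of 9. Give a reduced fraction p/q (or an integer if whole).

9's neighbors: 0 and 8 (k = 2).
Possible neighbor pairs: C(2,2) = 1. Edges among them: 0–8 → e = 1.
Clustering(9) = 1/1.

1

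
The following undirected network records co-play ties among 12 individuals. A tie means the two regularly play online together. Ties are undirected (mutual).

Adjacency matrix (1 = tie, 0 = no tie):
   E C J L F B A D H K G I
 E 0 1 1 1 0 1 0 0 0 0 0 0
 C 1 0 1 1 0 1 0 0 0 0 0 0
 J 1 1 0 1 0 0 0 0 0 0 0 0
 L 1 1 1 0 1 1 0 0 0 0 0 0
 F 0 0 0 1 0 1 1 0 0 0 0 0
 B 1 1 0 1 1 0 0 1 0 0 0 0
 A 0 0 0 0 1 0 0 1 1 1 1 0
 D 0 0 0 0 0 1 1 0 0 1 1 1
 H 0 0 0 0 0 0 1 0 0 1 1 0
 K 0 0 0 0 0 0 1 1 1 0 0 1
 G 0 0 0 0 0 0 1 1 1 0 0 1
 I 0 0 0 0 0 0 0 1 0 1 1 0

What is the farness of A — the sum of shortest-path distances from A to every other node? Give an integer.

20

Distances from A: B:2, C:3, D:1, E:3, F:1, G:1, H:1, I:2, J:3, K:1, L:2.
Sum = 2 + 3 + 1 + 3 + 1 + 1 + 1 + 2 + 3 + 1 + 2 = 20.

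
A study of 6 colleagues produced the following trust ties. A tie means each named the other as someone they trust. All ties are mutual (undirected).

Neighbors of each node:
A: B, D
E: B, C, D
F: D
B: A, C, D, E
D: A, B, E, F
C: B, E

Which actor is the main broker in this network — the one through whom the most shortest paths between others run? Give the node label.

Unnormalized betweenness of each node: A:0, B:5/2, C:0, D:9/2, E:1, F:0.
D has the largest value, 9/2, making it the main broker — the node through which the most shortest paths run.

D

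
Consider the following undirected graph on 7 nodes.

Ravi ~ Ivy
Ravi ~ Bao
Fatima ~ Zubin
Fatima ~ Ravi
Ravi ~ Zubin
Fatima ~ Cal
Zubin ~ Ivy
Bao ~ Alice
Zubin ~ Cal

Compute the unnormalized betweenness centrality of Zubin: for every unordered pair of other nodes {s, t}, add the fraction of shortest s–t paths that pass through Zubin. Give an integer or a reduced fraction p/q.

3

Pairs whose geodesics pass through Zubin — Bao–Cal: 1/2; Alice–Cal: 1/2; Cal–Ivy: 1; Cal–Ravi: 1/2; Fatima–Ivy: 1/2.
All other pairs contribute 0.
Summing the contributions gives betweenness(Zubin) = 3.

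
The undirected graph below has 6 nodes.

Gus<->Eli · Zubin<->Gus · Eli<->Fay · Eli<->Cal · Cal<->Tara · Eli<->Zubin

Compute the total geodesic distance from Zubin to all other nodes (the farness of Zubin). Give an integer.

9

Distances from Zubin: Cal:2, Eli:1, Fay:2, Gus:1, Tara:3.
Sum = 2 + 1 + 2 + 1 + 3 = 9.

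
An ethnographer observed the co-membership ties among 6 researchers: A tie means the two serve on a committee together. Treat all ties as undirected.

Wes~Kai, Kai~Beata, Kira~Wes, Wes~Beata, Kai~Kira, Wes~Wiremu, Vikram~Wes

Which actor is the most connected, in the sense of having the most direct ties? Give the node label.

Wes

Degrees — Beata:2, Kai:3, Kira:2, Vikram:1, Wes:5, Wiremu:1.
The maximum is 5, attained only by Wes.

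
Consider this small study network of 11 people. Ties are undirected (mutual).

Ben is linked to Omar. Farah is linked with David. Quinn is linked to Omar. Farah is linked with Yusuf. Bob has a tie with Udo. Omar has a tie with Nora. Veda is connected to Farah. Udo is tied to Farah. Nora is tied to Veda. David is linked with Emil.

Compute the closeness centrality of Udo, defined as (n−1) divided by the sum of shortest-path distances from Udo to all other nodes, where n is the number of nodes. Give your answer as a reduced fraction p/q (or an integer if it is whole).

5/14

Distances from Udo: Ben:5, Bob:1, David:2, Emil:3, Farah:1, Nora:3, Omar:4, Quinn:5, Veda:2, Yusuf:2. Sum = 28.
n = 11, so closeness = 10/28 = 5/14.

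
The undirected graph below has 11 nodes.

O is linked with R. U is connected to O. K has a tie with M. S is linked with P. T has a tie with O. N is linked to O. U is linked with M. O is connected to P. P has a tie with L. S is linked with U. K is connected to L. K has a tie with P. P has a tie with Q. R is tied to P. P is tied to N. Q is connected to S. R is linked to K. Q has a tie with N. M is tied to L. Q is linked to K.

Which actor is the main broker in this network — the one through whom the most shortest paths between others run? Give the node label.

O

Unnormalized betweenness of each node: K:9/2, L:3/4, M:2, N:1, O:49/4, P:12, Q:7/4, R:1, S:3/2, T:0, U:17/4.
O has the largest value, 49/4, making it the main broker — the node through which the most shortest paths run.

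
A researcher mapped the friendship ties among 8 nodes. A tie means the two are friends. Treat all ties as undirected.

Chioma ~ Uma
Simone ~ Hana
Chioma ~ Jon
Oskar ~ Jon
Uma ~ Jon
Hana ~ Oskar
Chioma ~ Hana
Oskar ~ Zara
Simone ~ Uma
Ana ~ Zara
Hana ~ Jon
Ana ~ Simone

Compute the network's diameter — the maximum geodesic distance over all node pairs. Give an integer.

3

Eccentricity of each node (its greatest distance to any other): Ana:3, Chioma:3, Hana:2, Jon:3, Oskar:2, Simone:2, Uma:3, Zara:3.
The maximum eccentricity is 3, realized for instance by the pair Zara–Chioma via Zara – Oskar – Hana – Chioma. So the diameter is 3.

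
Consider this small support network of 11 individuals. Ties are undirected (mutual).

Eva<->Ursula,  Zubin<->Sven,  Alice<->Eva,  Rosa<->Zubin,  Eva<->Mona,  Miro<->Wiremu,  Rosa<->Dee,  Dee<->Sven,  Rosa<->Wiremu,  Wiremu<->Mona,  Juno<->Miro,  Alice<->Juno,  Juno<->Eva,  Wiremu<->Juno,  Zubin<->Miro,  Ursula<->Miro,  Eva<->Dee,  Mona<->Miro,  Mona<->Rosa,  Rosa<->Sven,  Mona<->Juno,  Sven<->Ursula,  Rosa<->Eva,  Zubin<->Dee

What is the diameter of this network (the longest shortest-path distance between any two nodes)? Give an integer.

Eccentricity of each node (its greatest distance to any other): Alice:3, Dee:2, Eva:2, Juno:3, Miro:2, Mona:2, Rosa:2, Sven:3, Ursula:2, Wiremu:2, Zubin:3.
The maximum eccentricity is 3, realized for instance by the pair Alice–Zubin via Alice – Eva – Dee – Zubin. So the diameter is 3.

3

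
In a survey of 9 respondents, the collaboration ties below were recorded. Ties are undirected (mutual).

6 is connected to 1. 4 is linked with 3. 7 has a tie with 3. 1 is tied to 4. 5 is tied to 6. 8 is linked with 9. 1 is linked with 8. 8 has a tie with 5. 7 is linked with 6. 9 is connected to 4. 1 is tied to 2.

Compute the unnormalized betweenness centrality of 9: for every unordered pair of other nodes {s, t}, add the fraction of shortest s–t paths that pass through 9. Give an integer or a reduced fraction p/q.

4/3

Pairs whose geodesics pass through 9 — 8–3: 1/2; 8–4: 1/2; 5–4: 1/3.
All other pairs contribute 0.
Summing the contributions gives betweenness(9) = 4/3.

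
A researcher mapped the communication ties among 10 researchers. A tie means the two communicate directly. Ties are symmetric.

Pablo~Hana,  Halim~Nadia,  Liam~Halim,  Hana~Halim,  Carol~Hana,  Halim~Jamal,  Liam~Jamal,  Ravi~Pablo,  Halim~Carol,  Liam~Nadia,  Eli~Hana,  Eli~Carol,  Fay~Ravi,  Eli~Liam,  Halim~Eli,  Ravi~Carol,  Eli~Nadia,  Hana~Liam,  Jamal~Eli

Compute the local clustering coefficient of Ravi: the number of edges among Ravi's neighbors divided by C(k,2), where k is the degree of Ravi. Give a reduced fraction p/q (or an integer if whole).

0

Ravi's neighbors: Carol, Fay, and Pablo (k = 3).
Possible neighbor pairs: C(3,2) = 3. Edges among them: none → e = 0.
Clustering(Ravi) = 0/3 = 0.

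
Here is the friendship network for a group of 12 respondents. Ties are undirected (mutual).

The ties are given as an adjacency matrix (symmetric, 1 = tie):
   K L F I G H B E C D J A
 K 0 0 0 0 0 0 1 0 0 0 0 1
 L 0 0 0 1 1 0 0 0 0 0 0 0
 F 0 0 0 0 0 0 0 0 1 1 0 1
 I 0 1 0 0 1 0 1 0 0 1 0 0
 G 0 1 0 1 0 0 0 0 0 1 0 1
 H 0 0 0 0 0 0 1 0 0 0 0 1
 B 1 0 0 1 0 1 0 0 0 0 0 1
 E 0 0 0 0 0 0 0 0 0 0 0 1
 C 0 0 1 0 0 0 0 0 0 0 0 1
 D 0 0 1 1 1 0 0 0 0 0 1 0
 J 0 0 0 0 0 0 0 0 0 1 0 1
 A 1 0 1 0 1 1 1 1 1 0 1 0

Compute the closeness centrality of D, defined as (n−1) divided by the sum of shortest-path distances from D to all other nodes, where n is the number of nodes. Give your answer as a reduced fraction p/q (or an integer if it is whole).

11/21

Distances from D: A:2, B:2, C:2, E:3, F:1, G:1, H:3, I:1, J:1, K:3, L:2. Sum = 21.
n = 12, so closeness = 11/21.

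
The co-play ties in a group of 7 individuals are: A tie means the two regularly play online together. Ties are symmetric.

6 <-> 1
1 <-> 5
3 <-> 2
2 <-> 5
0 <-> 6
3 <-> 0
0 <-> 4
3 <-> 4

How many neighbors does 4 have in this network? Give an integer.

4 is directly tied to 0 and 3. That is 2 neighbors, so the degree of 4 is 2.

2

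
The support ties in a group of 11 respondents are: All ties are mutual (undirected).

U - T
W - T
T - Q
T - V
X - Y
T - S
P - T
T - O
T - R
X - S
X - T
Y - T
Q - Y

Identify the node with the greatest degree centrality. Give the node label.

Degrees — O:1, P:1, Q:2, R:1, S:2, T:10, U:1, V:1, W:1, X:3, Y:3.
The maximum is 10, attained only by T.

T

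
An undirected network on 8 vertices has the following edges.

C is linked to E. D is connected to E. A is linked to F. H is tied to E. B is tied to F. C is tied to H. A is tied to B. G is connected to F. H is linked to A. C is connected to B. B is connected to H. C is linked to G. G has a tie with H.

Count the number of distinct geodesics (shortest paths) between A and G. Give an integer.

The shortest distance is 2. The length-2 paths are: A–H–G; A–F–G.
That gives 2 distinct shortest paths.

2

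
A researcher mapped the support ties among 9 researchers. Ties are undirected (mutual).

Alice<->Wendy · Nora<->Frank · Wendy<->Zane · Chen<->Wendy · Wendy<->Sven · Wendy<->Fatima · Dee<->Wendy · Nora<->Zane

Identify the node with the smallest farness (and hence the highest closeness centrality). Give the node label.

Wendy

Farness (sum of distances to all others) for each node — Alice:18, Chen:18, Dee:18, Fatima:18, Frank:26, Nora:19, Sven:18, Wendy:11, Zane:14.
The smallest farness is 11, for Wendy, so Wendy has the highest closeness.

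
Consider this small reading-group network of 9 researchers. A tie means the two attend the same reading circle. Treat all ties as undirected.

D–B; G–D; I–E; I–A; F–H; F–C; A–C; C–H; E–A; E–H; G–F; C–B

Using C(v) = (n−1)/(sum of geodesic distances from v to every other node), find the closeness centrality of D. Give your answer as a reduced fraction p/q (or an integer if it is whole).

Distances from D: A:3, B:1, C:2, E:4, F:2, G:1, H:3, I:4. Sum = 20.
n = 9, so closeness = 8/20 = 2/5.

2/5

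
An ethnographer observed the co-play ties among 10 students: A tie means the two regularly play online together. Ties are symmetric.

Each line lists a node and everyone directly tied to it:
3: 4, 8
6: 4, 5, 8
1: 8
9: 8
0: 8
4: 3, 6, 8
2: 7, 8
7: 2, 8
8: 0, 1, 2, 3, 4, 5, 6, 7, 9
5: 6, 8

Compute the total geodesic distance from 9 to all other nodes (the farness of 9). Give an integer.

Distances from 9: 0:2, 1:2, 2:2, 3:2, 4:2, 5:2, 6:2, 7:2, 8:1.
Sum = 2 + 2 + 2 + 2 + 2 + 2 + 2 + 2 + 1 = 17.

17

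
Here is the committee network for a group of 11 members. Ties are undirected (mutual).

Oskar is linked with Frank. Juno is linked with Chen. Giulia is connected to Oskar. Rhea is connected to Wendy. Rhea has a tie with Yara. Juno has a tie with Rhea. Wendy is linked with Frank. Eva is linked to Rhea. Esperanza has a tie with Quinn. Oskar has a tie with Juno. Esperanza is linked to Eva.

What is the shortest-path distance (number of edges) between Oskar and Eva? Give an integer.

One shortest route is Oskar – Juno – Rhea – Eva, which uses 3 edges, and at distance 2 from Oskar we only reach {Chen, Rhea, Wendy}, which does not include Eva. So d(Oskar,Eva) = 3.

3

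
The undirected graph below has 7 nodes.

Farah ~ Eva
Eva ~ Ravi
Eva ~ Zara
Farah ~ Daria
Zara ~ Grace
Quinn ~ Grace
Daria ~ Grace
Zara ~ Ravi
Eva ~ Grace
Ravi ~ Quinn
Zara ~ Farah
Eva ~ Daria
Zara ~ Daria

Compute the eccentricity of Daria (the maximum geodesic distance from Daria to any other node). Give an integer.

Distances from Daria: Eva:1, Farah:1, Grace:1, Quinn:2, Ravi:2, Zara:1.
The largest is 2 (to Ravi and Quinn), so the eccentricity of Daria is 2.

2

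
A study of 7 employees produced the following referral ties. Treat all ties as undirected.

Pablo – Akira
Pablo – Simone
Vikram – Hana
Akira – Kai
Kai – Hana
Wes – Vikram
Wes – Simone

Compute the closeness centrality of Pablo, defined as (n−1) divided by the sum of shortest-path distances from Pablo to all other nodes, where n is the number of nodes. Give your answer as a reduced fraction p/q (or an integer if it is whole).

Distances from Pablo: Akira:1, Hana:3, Kai:2, Simone:1, Vikram:3, Wes:2. Sum = 12.
n = 7, so closeness = 6/12 = 1/2.

1/2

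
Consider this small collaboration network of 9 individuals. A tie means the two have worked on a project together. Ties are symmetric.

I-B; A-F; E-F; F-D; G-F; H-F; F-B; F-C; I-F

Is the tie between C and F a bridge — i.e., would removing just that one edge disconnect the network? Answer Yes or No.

Without the C–F edge there is no alternate route between C and F, so the network disconnects. It is a bridge.

Yes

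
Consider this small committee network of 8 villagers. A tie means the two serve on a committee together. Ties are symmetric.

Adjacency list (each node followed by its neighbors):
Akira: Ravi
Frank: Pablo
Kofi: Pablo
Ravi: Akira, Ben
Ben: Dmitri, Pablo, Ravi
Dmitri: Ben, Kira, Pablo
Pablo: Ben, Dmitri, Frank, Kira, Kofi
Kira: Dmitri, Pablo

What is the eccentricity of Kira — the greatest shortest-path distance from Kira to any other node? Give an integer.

4

Distances from Kira: Akira:4, Ben:2, Dmitri:1, Frank:2, Kofi:2, Pablo:1, Ravi:3.
The largest is 4 (to Akira), so the eccentricity of Kira is 4.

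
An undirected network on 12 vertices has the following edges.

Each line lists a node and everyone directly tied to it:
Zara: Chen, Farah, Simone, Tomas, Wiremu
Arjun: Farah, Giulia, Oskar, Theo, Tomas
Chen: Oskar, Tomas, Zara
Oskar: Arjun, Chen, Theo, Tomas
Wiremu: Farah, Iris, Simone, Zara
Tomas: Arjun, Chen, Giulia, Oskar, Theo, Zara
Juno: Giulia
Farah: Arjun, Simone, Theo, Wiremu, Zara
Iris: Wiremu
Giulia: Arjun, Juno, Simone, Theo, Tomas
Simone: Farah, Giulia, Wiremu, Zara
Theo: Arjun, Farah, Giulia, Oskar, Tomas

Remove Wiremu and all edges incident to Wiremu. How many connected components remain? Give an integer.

Without Wiremu, the remaining ties split the others into: {Arjun, Chen, Farah, Giulia, Juno, Oskar, Simone, Theo, Tomas, Zara}; {Iris}.
That's 2 separate components.

2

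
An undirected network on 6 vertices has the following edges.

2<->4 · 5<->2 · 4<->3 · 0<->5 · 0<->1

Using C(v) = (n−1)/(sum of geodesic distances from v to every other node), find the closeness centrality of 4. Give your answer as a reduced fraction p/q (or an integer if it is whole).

5/11

Distances from 4: 0:3, 1:4, 2:1, 3:1, 5:2. Sum = 11.
n = 6, so closeness = 5/11.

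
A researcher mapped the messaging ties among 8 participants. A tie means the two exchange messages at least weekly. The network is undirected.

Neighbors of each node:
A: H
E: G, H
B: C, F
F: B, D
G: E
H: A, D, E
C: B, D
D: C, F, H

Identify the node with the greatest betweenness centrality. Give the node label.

H

Unnormalized betweenness of each node: A:0, B:1/2, C:5/2, D:25/2, E:6, F:5/2, G:0, H:14.
H has the largest value, 14, making it the main broker — the node through which the most shortest paths run.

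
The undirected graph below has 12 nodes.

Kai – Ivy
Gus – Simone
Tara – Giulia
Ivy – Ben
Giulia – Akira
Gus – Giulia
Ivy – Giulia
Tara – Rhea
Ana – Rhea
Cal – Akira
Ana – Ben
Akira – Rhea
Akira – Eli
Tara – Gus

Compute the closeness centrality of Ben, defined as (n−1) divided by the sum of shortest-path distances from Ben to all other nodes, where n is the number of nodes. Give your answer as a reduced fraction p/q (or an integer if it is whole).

Distances from Ben: Akira:3, Ana:1, Cal:4, Eli:4, Giulia:2, Gus:3, Ivy:1, Kai:2, Rhea:2, Simone:4, Tara:3. Sum = 29.
n = 12, so closeness = 11/29.

11/29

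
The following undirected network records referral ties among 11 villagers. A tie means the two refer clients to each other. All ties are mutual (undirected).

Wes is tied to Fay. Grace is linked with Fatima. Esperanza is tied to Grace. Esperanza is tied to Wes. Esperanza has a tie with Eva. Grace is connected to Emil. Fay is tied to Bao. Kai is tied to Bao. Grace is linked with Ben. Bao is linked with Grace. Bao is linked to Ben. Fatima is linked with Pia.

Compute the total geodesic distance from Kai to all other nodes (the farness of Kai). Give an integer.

27

Distances from Kai: Bao:1, Ben:2, Emil:3, Esperanza:3, Eva:4, Fatima:3, Fay:2, Grace:2, Pia:4, Wes:3.
Sum = 1 + 2 + 3 + 3 + 4 + 3 + 2 + 2 + 4 + 3 = 27.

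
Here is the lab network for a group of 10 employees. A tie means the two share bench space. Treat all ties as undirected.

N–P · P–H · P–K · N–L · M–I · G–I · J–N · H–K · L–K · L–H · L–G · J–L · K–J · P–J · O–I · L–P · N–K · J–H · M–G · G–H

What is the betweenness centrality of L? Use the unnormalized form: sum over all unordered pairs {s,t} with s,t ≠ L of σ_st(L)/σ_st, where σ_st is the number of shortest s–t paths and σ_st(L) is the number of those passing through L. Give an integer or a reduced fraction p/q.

Pairs whose geodesics pass through L — H–N: 1/4; N–I: 1; N–G: 1; N–O: 1; N–M: 1; P–I: 1/2; P–G: 1/2; P–O: 1/2; P–M: 1/2; K–I: 1/2; K–G: 1/2; K–O: 1/2; K–M: 1/2; J–I: 1/2 … (+3 more pairs).
All other pairs contribute 0.
Summing the contributions gives betweenness(L) = 41/4.

41/4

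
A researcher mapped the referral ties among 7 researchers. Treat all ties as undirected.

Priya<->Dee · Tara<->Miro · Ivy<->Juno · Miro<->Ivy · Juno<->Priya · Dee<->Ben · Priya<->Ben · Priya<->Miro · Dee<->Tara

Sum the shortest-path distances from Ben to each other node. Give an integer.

Distances from Ben: Dee:1, Ivy:3, Juno:2, Miro:2, Priya:1, Tara:2.
Sum = 1 + 3 + 2 + 2 + 1 + 2 = 11.

11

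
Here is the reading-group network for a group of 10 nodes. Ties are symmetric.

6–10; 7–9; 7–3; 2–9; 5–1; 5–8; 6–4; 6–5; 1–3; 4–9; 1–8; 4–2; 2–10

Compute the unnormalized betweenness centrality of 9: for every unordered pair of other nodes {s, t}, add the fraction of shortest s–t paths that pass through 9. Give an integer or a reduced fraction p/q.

41/6

Pairs whose geodesics pass through 9 — 1–2: 1/3; 3–4: 1; 3–2: 1; 3–10: 1/2; 7–4: 1; 7–2: 1; 7–10: 1; 7–6: 1.
All other pairs contribute 0.
Summing the contributions gives betweenness(9) = 41/6.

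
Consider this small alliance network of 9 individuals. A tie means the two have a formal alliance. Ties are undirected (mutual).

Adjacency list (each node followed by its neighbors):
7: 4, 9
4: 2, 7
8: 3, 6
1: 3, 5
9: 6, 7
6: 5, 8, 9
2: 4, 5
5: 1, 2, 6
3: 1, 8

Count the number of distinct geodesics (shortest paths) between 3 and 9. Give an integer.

1

The shortest distance is 3, and the only length-3 path is 3–8–6–9. So there is exactly 1 shortest path.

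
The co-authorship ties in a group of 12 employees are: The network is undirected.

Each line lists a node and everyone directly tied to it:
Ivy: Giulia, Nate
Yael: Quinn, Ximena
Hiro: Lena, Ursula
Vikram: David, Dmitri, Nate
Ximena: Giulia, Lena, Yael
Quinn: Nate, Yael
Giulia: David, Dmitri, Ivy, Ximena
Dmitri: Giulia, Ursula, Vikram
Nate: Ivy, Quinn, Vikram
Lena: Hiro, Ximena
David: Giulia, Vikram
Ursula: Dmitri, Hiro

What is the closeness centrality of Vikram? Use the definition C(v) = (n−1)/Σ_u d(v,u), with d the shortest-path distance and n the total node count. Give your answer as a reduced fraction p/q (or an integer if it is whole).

11/24

Distances from Vikram: David:1, Dmitri:1, Giulia:2, Hiro:3, Ivy:2, Lena:4, Nate:1, Quinn:2, Ursula:2, Ximena:3, Yael:3. Sum = 24.
n = 12, so closeness = 11/24.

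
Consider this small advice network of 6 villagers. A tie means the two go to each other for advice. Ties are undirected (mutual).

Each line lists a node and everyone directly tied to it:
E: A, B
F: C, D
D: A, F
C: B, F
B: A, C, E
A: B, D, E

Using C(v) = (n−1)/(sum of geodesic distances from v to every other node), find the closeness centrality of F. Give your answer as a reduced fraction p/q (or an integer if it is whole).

Distances from F: A:2, B:2, C:1, D:1, E:3. Sum = 9.
n = 6, so closeness = 5/9.

5/9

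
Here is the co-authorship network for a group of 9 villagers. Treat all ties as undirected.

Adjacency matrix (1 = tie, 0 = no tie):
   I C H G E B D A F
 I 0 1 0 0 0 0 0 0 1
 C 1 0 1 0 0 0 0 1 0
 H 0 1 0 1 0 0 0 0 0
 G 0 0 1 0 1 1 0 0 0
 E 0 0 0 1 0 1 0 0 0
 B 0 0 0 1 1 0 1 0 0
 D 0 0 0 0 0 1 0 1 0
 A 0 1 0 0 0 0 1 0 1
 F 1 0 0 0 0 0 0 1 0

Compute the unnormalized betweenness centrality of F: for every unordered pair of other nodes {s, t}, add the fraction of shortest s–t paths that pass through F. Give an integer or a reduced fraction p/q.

4/3

Pairs whose geodesics pass through F — I–B: 1/3; I–D: 1/2; I–A: 1/2.
All other pairs contribute 0.
Summing the contributions gives betweenness(F) = 4/3.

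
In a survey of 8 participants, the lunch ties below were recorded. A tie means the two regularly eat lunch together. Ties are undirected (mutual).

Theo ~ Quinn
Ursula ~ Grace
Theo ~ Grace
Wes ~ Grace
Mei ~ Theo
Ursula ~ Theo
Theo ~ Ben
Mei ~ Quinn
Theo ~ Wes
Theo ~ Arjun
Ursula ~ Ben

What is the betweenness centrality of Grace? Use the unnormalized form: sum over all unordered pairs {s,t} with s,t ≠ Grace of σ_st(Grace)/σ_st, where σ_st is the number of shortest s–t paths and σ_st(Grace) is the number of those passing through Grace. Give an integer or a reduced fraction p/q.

1/2

Pairs whose geodesics pass through Grace — Ursula–Wes: 1/2.
All other pairs contribute 0.
Summing the contributions gives betweenness(Grace) = 1/2.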